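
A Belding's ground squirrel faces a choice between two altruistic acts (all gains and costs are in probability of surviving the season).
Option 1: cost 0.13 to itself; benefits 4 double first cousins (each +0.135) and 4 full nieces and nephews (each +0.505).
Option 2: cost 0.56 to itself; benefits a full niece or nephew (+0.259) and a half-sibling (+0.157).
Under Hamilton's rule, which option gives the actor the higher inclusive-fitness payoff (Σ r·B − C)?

Option 1: r to a double first cousin = 0.25.
Option 1: r to a full niece or nephew = 0.25.
Option 1: Σ r·B − C = (4·0.25·0.135 + 4·0.25·0.505) − 0.13 = 0.51.
Option 2: r to a full niece or nephew = 0.25.
Option 2: r to a half-sibling = 0.25.
Option 2: Σ r·B − C = (1·0.25·0.259 + 1·0.25·0.157) − 0.56 = -0.456.
Option 1 has the higher net inclusive-fitness payoff.

Option 1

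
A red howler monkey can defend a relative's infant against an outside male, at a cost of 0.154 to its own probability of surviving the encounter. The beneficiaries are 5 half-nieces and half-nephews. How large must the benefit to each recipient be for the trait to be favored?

r to a half-niece or half-nephew = 0.125 (half-aunt/uncle↔niece/nephew: one path of length 3: r = (1/2)^3 = 1/8).
Hamilton's rule with n recipients of equal r: n·r·B > C, so B > C/(n·r) = 0.154/(5·0.125) = 0.2464.

0.2464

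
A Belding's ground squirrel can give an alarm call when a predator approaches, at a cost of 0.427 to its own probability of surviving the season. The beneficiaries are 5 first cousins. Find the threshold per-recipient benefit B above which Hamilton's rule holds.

r to a first cousin = 0.125 (first cousins share one grandparent pair — two paths of length 4: r = 2·(1/2)^4 = 1/8).
Hamilton's rule with n recipients of equal r: n·r·B > C, so B > C/(n·r) = 0.427/(5·0.125) = 0.6832.

0.6832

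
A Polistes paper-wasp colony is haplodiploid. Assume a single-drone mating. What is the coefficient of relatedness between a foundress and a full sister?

0.75

Haplodiploid full sisters inherit their father's entire haploid genome identically (contributing 1/2) and on average half of their mother's contribution (1/2 · 1/2 = 1/4); r = 1/2 + 1/4 = 3/4.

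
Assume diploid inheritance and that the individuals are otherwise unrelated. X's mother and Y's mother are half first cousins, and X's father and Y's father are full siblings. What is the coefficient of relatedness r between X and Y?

0.140625

Wright's path rule: contributions from independent ancestry routes add.
X and Y are related in two ways: half second cousins through their mothers (r = 1/64) and first cousins through their fathers (r = 1/8).
r = 1/64 + 1/8 = 9/64 = 0.140625.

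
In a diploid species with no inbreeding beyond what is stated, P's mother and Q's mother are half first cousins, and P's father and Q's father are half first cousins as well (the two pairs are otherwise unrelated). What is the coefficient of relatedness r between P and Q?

Wright's path rule: contributions from independent ancestry routes add.
P and Q are related in two ways: half second cousins through their mothers (r = 1/64) and half second cousins through their fathers (r = 1/64).
r = 1/64 + 1/64 = 1/32 = 0.03125.

0.03125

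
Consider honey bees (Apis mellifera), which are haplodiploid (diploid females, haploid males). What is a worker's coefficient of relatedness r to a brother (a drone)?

Her haploid brother carries none of their father's genes and a random half of their mother's genome; that half matches the maternal half of her own genome with probability 1/2: r = 1/2 · 1/2 = 1/4.

0.25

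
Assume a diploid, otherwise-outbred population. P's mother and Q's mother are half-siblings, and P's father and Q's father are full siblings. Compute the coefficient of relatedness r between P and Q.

0.1875

Relatedness sums over independent paths through distinct common ancestors.
P and Q are related in two ways: half first cousins through their mothers (r = 1/16) and first cousins through their fathers (r = 1/8).
r = 1/16 + 1/8 = 3/16 = 0.1875.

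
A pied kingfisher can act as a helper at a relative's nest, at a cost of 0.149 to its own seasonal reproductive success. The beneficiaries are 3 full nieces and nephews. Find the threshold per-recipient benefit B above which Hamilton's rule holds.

r to a full niece or nephew = 1/4 (full aunt/uncle↔niece/nephew: two paths of length 3 through the shared grandparent pair: r = 2·(1/2)^3 = 1/4).
Hamilton's rule with n recipients of equal r: n·r·B > C, so B > C/(n·r) = 0.149/(3·0.25) = 0.1987.

0.1987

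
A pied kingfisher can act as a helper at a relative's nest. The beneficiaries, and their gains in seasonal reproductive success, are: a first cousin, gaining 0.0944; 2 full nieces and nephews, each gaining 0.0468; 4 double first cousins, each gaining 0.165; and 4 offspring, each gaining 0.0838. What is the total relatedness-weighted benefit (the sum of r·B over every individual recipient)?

0.3678

r to a first cousin = 0.125 (first cousins share one grandparent pair — two paths of length 4: r = 2·(1/2)^4 = 1/8).
r to a full niece or nephew = 0.25 (full aunt/uncle↔niece/nephew: two paths of length 3 through the shared grandparent pair: r = 2·(1/2)^3 = 1/4).
r to a double first cousin = 0.25 (double first cousins share both grandparent pairs — four paths of length 4: r = 4·(1/2)^4 = 1/4).
r to an offspring = 0.5 (one parent–offspring link: r = (1/2)^1 = 1/2).
Summing one r·B term per recipient: 1·0.125·0.0944 + 2·0.25·0.0468 + 4·0.25·0.165 + 4·0.5·0.0838 = 0.3678.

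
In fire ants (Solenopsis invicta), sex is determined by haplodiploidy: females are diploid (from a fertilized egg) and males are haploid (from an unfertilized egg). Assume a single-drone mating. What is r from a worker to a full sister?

Haplodiploid full sisters inherit their father's entire haploid genome identically (contributing 1/2) and on average half of their mother's contribution (1/2 · 1/2 = 1/4); r = 1/2 + 1/4 = 3/4.

0.75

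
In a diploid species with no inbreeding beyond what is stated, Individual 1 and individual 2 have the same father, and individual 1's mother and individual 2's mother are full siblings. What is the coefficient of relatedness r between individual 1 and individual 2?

Wright's path rule: contributions from independent ancestry routes add.
Individual 1 and individual 2 are related in two ways: half-sibs through their shared father (r = 1/4) and first cousins through their mothers (r = 1/8).
r = 1/4 + 1/8 = 3/8 = 0.375.

0.375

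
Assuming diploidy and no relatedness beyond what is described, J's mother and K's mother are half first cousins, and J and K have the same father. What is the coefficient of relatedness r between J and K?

Relatedness sums over independent paths through distinct common ancestors.
J and K are related in two ways: half second cousins through their mothers (r = 1/64) and half-sibs through their shared father (r = 1/4).
r = 1/64 + 1/4 = 17/64 = 0.265625.

0.265625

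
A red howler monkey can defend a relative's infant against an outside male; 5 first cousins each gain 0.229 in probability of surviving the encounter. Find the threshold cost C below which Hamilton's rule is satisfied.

r to a first cousin = 1/8 (first cousins share one grandparent pair — two paths of length 4: r = 2·(1/2)^4 = 1/8).
Hamilton's rule: n·r·B > C, so the trait is favored while C < n·r·B = 5·0.125·0.229 = 0.143125.

0.143125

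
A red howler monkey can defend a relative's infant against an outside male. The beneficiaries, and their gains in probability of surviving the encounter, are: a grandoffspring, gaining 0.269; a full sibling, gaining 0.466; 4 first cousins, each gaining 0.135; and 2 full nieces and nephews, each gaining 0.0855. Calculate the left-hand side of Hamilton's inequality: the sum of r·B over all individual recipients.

r to a grandoffspring = 1/4 (two parent–offspring links: r = (1/2)^2 = 1/4).
r to a full sibling = 0.5 (full sibs share both parents — two paths of length 2: r = 2·(1/2)^2 = 1/2).
r to a first cousin = 1/8 (first cousins share one grandparent pair — two paths of length 4: r = 2·(1/2)^4 = 1/8).
r to a full niece or nephew = 0.25 (full aunt/uncle↔niece/nephew: two paths of length 3 through the shared grandparent pair: r = 2·(1/2)^3 = 1/4).
Summing one r·B term per recipient: 1·0.25·0.269 + 1·0.5·0.466 + 4·0.125·0.135 + 2·0.25·0.0855 = 0.4105.

0.4105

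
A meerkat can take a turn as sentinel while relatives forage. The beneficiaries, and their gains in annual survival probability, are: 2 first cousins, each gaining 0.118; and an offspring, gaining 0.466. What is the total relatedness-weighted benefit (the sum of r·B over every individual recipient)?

0.2625

r to a first cousin = 0.125 (first cousins share one grandparent pair — two paths of length 4: r = 2·(1/2)^4 = 1/8).
r to an offspring = 0.5 (one parent–offspring link: r = (1/2)^1 = 1/2).
Summing one r·B term per recipient: 2·0.125·0.118 + 1·0.5·0.466 = 0.2625.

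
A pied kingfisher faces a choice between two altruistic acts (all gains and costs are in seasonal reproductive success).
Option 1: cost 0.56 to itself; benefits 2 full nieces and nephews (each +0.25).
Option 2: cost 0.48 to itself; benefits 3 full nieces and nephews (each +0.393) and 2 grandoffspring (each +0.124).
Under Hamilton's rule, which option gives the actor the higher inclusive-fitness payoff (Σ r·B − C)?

Option 2

Option 1: r to a full niece or nephew = 0.25.
Option 1: Σ r·B − C = (2·0.25·0.25) − 0.56 = -0.435.
Option 2: r to a full niece or nephew = 0.25.
Option 2: r to a grandoffspring = 0.25.
Option 2: Σ r·B − C = (3·0.25·0.393 + 2·0.25·0.124) − 0.48 = -0.12325.
Option 2 has the higher net inclusive-fitness payoff.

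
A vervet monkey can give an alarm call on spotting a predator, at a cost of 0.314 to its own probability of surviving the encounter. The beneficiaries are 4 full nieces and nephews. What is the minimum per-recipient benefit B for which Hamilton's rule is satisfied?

r to a full niece or nephew = 0.25 (full aunt/uncle↔niece/nephew: two paths of length 3 through the shared grandparent pair: r = 2·(1/2)^3 = 1/4).
Hamilton's rule with n recipients of equal r: n·r·B > C, so B > C/(n·r) = 0.314/(4·0.25) = 0.314.

0.314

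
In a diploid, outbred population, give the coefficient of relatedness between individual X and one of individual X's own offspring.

Each parent–offspring link contributes a factor of 1/2, and independent paths through distinct common ancestors add.
One parent–offspring link: r = (1/2)^1 = 1/2.

0.5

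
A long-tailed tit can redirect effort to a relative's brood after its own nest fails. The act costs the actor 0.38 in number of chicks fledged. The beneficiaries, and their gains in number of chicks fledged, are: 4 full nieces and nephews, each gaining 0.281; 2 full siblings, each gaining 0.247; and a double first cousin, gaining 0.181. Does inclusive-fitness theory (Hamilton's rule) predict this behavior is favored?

Yes

Hamilton's rule: the trait is favored when the sum of r·B over every recipient exceeds the actor's cost C.
r to a full niece or nephew = 0.25 (full aunt/uncle↔niece/nephew: two paths of length 3 through the shared grandparent pair: r = 2·(1/2)^3 = 1/4).
r to a full sibling = 0.5 (full sibs share both parents — two paths of length 2: r = 2·(1/2)^2 = 1/2).
r to a double first cousin = 1/4 (double first cousins share both grandparent pairs — four paths of length 4: r = 4·(1/2)^4 = 1/4).
Summing one r·B term per recipient: 4·0.25·0.281 + 2·0.5·0.247 + 1·0.25·0.181 = 0.57325.
0.57325 > 0.38: the indirect benefit exceeds the cost.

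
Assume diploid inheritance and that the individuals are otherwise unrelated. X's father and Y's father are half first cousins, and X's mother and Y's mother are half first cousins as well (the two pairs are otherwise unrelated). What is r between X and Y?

0.03125

Relatedness sums over independent paths through distinct common ancestors.
X and Y are related in two ways: half second cousins through their fathers (r = 1/64) and half second cousins through their mothers (r = 1/64).
r = 1/64 + 1/64 = 0.03125.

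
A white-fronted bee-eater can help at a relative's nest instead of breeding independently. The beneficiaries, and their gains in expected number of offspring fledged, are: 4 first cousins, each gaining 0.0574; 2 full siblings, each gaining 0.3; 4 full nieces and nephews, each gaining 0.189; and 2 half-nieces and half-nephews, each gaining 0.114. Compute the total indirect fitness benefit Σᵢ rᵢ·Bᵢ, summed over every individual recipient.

0.5462

r to a first cousin = 1/8 (first cousins share one grandparent pair — two paths of length 4: r = 2·(1/2)^4 = 1/8).
r to a full sibling = 0.5 (full sibs share both parents — two paths of length 2: r = 2·(1/2)^2 = 1/2).
r to a full niece or nephew = 1/4 (full aunt/uncle↔niece/nephew: two paths of length 3 through the shared grandparent pair: r = 2·(1/2)^3 = 1/4).
r to a half-niece or half-nephew = 1/8 (half-aunt/uncle↔niece/nephew: one path of length 3: r = (1/2)^3 = 1/8).
Summing one r·B term per recipient: 4·0.125·0.0574 + 2·0.5·0.3 + 4·0.25·0.189 + 2·0.125·0.114 = 0.5462.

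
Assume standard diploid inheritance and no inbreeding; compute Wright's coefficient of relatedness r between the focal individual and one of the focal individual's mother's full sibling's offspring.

0.125

Each parent–offspring link contributes a factor of 1/2, and independent paths through distinct common ancestors add.
First cousins share one grandparent pair — two paths of length 4: r = 2·(1/2)^4 = 1/8.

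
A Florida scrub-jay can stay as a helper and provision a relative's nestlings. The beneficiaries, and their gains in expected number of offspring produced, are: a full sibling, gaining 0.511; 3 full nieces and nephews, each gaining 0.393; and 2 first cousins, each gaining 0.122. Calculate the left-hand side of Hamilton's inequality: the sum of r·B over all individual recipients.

0.58075

r to a full sibling = 0.5 (full sibs share both parents — two paths of length 2: r = 2·(1/2)^2 = 1/2).
r to a full niece or nephew = 1/4 (full aunt/uncle↔niece/nephew: two paths of length 3 through the shared grandparent pair: r = 2·(1/2)^3 = 1/4).
r to a first cousin = 0.125 (first cousins share one grandparent pair — two paths of length 4: r = 2·(1/2)^4 = 1/8).
Summing one r·B term per recipient: 1·0.5·0.511 + 3·0.25·0.393 + 2·0.125·0.122 = 0.58075.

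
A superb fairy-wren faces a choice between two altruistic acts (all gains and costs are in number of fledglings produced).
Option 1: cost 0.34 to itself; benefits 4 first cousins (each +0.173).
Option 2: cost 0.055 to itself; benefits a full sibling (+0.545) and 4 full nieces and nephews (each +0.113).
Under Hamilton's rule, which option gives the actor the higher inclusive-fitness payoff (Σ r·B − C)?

Option 2

Option 1: r to a first cousin = 0.125.
Option 1: Σ r·B − C = (4·0.125·0.173) − 0.34 = -0.2535.
Option 2: r to a full sibling = 0.5.
Option 2: r to a full niece or nephew = 0.25.
Option 2: Σ r·B − C = (1·0.5·0.545 + 4·0.25·0.113) − 0.055 = 0.3305.
Option 2 has the higher net inclusive-fitness payoff.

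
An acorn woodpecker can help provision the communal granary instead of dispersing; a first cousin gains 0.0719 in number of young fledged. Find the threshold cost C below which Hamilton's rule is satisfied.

r to a first cousin = 1/8 (first cousins share one grandparent pair — two paths of length 4: r = 2·(1/2)^4 = 1/8).
Hamilton's rule: n·r·B > C, so the trait is favored while C < n·r·B = 1·0.125·0.0719 = 0.0089875.

0.0089875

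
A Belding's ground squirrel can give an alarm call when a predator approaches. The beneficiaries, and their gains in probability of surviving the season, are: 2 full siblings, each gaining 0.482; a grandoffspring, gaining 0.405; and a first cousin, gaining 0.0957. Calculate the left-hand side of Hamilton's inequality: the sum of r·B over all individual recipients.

0.5952125

r to a full sibling = 1/2 (full sibs share both parents — two paths of length 2: r = 2·(1/2)^2 = 1/2).
r to a grandoffspring = 1/4 (two parent–offspring links: r = (1/2)^2 = 1/4).
r to a first cousin = 1/8 (first cousins share one grandparent pair — two paths of length 4: r = 2·(1/2)^4 = 1/8).
Summing one r·B term per recipient: 2·0.5·0.482 + 1·0.25·0.405 + 1·0.125·0.0957 = 0.5952125.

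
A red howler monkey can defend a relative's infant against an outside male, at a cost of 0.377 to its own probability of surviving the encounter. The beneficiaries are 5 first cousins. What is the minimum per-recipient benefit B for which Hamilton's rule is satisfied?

r to a first cousin = 0.125 (first cousins share one grandparent pair — two paths of length 4: r = 2·(1/2)^4 = 1/8).
Hamilton's rule with n recipients of equal r: n·r·B > C, so B > C/(n·r) = 0.377/(5·0.125) = 0.6032.

0.6032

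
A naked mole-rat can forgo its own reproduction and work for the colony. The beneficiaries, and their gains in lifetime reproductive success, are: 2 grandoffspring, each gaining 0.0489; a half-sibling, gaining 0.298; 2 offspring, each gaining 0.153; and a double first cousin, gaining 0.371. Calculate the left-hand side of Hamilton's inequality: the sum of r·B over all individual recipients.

0.3447

r to a grandoffspring = 1/4 (two parent–offspring links: r = (1/2)^2 = 1/4).
r to a half-sibling = 0.25 (half-sibs share one parent — one path of length 2: r = (1/2)^2 = 1/4).
r to an offspring = 0.5 (one parent–offspring link: r = (1/2)^1 = 1/2).
r to a double first cousin = 1/4 (double first cousins share both grandparent pairs — four paths of length 4: r = 4·(1/2)^4 = 1/4).
Summing one r·B term per recipient: 2·0.25·0.0489 + 1·0.25·0.298 + 2·0.5·0.153 + 1·0.25·0.371 = 0.3447.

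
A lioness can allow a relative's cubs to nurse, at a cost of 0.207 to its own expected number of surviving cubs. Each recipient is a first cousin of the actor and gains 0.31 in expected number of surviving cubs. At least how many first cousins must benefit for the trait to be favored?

r to a first cousin = 0.125 (first cousins share one grandparent pair — two paths of length 4: r = 2·(1/2)^4 = 1/8).
Hamilton's rule: n·r·B > C  ⇒  n > C/(r·B) = 0.207/(0.125·0.31) = 5.342.
The smallest integer exceeding 5.342 is 6.

6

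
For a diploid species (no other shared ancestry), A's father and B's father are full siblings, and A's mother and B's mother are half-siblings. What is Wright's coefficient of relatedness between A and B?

0.1875

Wright's path rule: contributions from independent ancestry routes add.
A and B are related in two ways: first cousins through their fathers (r = 1/8) and half first cousins through their mothers (r = 1/16).
r = 1/8 + 1/16 = 0.1875.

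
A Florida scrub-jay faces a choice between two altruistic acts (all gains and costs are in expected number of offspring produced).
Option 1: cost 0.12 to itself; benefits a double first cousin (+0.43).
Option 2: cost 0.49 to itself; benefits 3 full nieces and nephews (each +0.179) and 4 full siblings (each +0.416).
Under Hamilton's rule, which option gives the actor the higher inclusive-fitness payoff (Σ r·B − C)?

Option 1: r to a double first cousin = 0.25.
Option 1: Σ r·B − C = (1·0.25·0.43) − 0.12 = -0.0125.
Option 2: r to a full niece or nephew = 0.25.
Option 2: r to a full sibling = 0.5.
Option 2: Σ r·B − C = (3·0.25·0.179 + 4·0.5·0.416) − 0.49 = 0.47625.
Option 2 has the higher net inclusive-fitness payoff.

Option 2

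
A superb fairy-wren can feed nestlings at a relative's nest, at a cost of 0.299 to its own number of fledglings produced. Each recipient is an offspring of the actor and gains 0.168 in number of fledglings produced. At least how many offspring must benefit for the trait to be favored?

r to an offspring = 0.5 (one parent–offspring link: r = (1/2)^1 = 1/2).
Hamilton's rule: n·r·B > C  ⇒  n > C/(r·B) = 0.299/(0.5·0.168) = 3.56.
The smallest integer exceeding 3.56 is 4.

4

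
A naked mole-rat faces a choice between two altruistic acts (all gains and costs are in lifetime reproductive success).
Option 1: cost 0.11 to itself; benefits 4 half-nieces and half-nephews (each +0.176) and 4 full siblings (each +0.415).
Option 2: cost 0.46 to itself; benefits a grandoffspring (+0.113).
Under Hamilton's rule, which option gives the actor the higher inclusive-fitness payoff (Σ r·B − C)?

Option 1

Option 1: r to a half-niece or half-nephew = 0.125.
Option 1: r to a full sibling = 0.5.
Option 1: Σ r·B − C = (4·0.125·0.176 + 4·0.5·0.415) − 0.11 = 0.808.
Option 2: r to a grandoffspring = 0.25.
Option 2: Σ r·B − C = (1·0.25·0.113) − 0.46 = -0.43175.
Option 1 has the higher net inclusive-fitness payoff.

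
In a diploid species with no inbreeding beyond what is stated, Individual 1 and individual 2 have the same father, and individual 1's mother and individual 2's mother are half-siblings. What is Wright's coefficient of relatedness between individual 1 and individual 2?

0.3125

Relatedness sums over independent paths through distinct common ancestors.
Individual 1 and individual 2 are related in two ways: half-sibs through their shared father (r = 1/4) and half first cousins through their mothers (r = 1/16).
r = 1/4 + 1/16 = 0.3125.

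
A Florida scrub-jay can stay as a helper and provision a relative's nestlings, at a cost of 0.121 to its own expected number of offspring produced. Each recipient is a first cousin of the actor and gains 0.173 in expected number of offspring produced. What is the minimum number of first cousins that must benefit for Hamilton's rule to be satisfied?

6

r to a first cousin = 1/8 (first cousins share one grandparent pair — two paths of length 4: r = 2·(1/2)^4 = 1/8).
Hamilton's rule: n·r·B > C  ⇒  n > C/(r·B) = 0.121/(0.125·0.173) = 5.595.
The smallest integer exceeding 5.595 is 6.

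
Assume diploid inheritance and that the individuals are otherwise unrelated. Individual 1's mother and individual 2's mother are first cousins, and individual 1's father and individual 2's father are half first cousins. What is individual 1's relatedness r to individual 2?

Relatedness sums over independent paths through distinct common ancestors.
Individual 1 and individual 2 are related in two ways: second cousins through their mothers (r = 1/32) and half second cousins through their fathers (r = 1/64).
r = 1/32 + 1/64 = 0.046875.

0.046875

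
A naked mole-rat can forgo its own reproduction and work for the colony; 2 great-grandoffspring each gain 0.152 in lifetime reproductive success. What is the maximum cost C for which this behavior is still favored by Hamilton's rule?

r to a great-grandoffspring = 1/8 (three parent–offspring links: r = (1/2)^3 = 1/8).
Hamilton's rule: n·r·B > C, so the trait is favored while C < n·r·B = 2·0.125·0.152 = 0.038.

0.038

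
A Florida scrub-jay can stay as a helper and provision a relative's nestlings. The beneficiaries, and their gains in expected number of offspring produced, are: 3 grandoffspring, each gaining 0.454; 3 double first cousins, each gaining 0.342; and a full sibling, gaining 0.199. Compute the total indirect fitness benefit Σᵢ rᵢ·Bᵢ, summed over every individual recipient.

0.6965

r to a grandoffspring = 1/4 (two parent–offspring links: r = (1/2)^2 = 1/4).
r to a double first cousin = 1/4 (double first cousins share both grandparent pairs — four paths of length 4: r = 4·(1/2)^4 = 1/4).
r to a full sibling = 0.5 (full sibs share both parents — two paths of length 2: r = 2·(1/2)^2 = 1/2).
Summing one r·B term per recipient: 3·0.25·0.454 + 3·0.25·0.342 + 1·0.5·0.199 = 0.6965.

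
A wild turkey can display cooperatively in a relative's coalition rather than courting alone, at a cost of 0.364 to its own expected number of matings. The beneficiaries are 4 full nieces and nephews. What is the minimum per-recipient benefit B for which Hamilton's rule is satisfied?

0.364

r to a full niece or nephew = 0.25 (full aunt/uncle↔niece/nephew: two paths of length 3 through the shared grandparent pair: r = 2·(1/2)^3 = 1/4).
Hamilton's rule with n recipients of equal r: n·r·B > C, so B > C/(n·r) = 0.364/(4·0.25) = 0.364.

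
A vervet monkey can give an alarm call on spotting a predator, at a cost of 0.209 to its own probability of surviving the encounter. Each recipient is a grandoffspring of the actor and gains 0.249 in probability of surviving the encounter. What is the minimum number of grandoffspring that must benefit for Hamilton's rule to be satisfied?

r to a grandoffspring = 1/4 (two parent–offspring links: r = (1/2)^2 = 1/4).
Hamilton's rule: n·r·B > C  ⇒  n > C/(r·B) = 0.209/(0.25·0.249) = 3.357.
The smallest integer exceeding 3.357 is 4.

4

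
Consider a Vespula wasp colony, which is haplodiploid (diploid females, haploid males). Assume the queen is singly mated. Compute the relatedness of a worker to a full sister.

Haplodiploid full sisters inherit their father's entire haploid genome identically (contributing 1/2) and on average half of their mother's contribution (1/2 · 1/2 = 1/4); r = 1/2 + 1/4 = 3/4.

0.75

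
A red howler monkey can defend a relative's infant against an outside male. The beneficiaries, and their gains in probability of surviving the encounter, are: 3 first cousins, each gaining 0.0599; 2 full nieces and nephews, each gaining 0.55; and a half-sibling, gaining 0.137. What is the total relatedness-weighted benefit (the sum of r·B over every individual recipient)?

0.3317125

r to a first cousin = 0.125 (first cousins share one grandparent pair — two paths of length 4: r = 2·(1/2)^4 = 1/8).
r to a full niece or nephew = 0.25 (full aunt/uncle↔niece/nephew: two paths of length 3 through the shared grandparent pair: r = 2·(1/2)^3 = 1/4).
r to a half-sibling = 0.25 (half-sibs share one parent — one path of length 2: r = (1/2)^2 = 1/4).
Summing one r·B term per recipient: 3·0.125·0.0599 + 2·0.25·0.55 + 1·0.25·0.137 = 0.3317125.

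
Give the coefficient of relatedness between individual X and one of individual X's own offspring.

Each parent–offspring link contributes a factor of 1/2, and independent paths through distinct common ancestors add.
One parent–offspring link: r = (1/2)^1 = 1/2.

0.5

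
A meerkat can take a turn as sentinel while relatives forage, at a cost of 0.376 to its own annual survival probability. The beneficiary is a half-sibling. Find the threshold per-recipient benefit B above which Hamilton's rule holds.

1.504

r to a half-sibling = 1/4 (half-sibs share one parent — one path of length 2: r = (1/2)^2 = 1/4).
Hamilton's rule with n recipients of equal r: n·r·B > C, so B > C/(n·r) = 0.376/(1·0.25) = 1.504.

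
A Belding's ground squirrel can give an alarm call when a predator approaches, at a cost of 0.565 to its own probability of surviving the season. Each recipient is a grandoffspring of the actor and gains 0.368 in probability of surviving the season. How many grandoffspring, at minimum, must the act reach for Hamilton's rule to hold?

r to a grandoffspring = 1/4 (two parent–offspring links: r = (1/2)^2 = 1/4).
Hamilton's rule: n·r·B > C  ⇒  n > C/(r·B) = 0.565/(0.25·0.368) = 6.141.
The smallest integer exceeding 6.141 is 7.

7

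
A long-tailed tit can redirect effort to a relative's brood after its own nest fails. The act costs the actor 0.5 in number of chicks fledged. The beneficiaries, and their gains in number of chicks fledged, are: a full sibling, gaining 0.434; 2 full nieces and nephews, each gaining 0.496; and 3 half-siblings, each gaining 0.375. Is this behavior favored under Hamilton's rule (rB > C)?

Yes

Hamilton's rule: the trait is favored when the sum of r·B over every recipient exceeds the actor's cost C.
r to a full sibling = 1/2 (full sibs share both parents — two paths of length 2: r = 2·(1/2)^2 = 1/2).
r to a full niece or nephew = 1/4 (full aunt/uncle↔niece/nephew: two paths of length 3 through the shared grandparent pair: r = 2·(1/2)^3 = 1/4).
r to a half-sibling = 0.25 (half-sibs share one parent — one path of length 2: r = (1/2)^2 = 1/4).
Summing one r·B term per recipient: 1·0.5·0.434 + 2·0.25·0.496 + 3·0.25·0.375 = 0.74625.
0.74625 > 0.5: the indirect benefit exceeds the cost.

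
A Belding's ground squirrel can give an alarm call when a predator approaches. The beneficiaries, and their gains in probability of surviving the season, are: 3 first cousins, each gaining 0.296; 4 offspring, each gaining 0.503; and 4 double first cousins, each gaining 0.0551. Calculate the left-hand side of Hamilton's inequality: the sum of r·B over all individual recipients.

1.1721

r to a first cousin = 0.125 (first cousins share one grandparent pair — two paths of length 4: r = 2·(1/2)^4 = 1/8).
r to an offspring = 1/2 (one parent–offspring link: r = (1/2)^1 = 1/2).
r to a double first cousin = 1/4 (double first cousins share both grandparent pairs — four paths of length 4: r = 4·(1/2)^4 = 1/4).
Summing one r·B term per recipient: 3·0.125·0.296 + 4·0.5·0.503 + 4·0.25·0.0551 = 1.1721.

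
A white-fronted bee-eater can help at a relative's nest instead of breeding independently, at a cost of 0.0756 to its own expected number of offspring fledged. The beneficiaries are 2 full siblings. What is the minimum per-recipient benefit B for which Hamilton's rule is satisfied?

r to a full sibling = 0.5 (full sibs share both parents — two paths of length 2: r = 2·(1/2)^2 = 1/2).
Hamilton's rule with n recipients of equal r: n·r·B > C, so B > C/(n·r) = 0.0756/(2·0.5) = 0.0756.

0.0756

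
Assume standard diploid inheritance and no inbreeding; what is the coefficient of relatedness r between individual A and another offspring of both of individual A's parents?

Each parent–offspring link contributes a factor of 1/2, and independent paths through distinct common ancestors add.
Full sibs share both parents — two paths of length 2: r = 2·(1/2)^2 = 1/2.

0.5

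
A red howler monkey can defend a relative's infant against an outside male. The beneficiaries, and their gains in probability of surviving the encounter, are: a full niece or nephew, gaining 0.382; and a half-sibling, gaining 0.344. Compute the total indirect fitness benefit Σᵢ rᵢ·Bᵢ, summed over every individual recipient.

r to a full niece or nephew = 0.25 (full aunt/uncle↔niece/nephew: two paths of length 3 through the shared grandparent pair: r = 2·(1/2)^3 = 1/4).
r to a half-sibling = 1/4 (half-sibs share one parent — one path of length 2: r = (1/2)^2 = 1/4).
Summing one r·B term per recipient: 1·0.25·0.382 + 1·0.25·0.344 = 0.1815.

0.1815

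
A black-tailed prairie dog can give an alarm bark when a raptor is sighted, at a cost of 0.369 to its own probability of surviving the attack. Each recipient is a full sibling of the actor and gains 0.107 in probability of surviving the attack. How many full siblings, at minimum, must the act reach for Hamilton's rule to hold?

r to a full sibling = 1/2 (full sibs share both parents — two paths of length 2: r = 2·(1/2)^2 = 1/2).
Hamilton's rule: n·r·B > C  ⇒  n > C/(r·B) = 0.369/(0.5·0.107) = 6.897.
The smallest integer exceeding 6.897 is 7.

7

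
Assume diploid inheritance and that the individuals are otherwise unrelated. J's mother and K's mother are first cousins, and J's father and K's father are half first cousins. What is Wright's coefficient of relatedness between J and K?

With two independent routes of shared ancestry, r is the sum of the two contributions.
J and K are related in two ways: second cousins through their mothers (r = 1/32) and half second cousins through their fathers (r = 1/64).
r = 1/32 + 1/64 = 0.046875.

0.046875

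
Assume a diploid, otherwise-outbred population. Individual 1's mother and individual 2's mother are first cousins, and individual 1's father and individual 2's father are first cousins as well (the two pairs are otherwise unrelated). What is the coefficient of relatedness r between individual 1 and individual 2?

0.0625

Independent pedigree routes through distinct common ancestors add.
Individual 1 and individual 2 are related in two ways: second cousins through their mothers (r = 1/32) and second cousins through their fathers (r = 1/32).
r = 1/32 + 1/32 = 0.0625.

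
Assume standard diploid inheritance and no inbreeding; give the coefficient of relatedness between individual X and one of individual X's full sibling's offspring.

Each parent–offspring link contributes a factor of 1/2, and independent paths through distinct common ancestors add.
Full aunt/uncle↔niece/nephew: two paths of length 3 through the shared grandparent pair: r = 2·(1/2)^3 = 1/4.

0.25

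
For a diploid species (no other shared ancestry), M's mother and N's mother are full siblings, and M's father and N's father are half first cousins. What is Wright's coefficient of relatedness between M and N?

Relatedness sums over independent paths through distinct common ancestors.
M and N are related in two ways: first cousins through their mothers (r = 1/8) and half second cousins through their fathers (r = 1/64).
r = 1/8 + 1/64 = 0.140625.

0.140625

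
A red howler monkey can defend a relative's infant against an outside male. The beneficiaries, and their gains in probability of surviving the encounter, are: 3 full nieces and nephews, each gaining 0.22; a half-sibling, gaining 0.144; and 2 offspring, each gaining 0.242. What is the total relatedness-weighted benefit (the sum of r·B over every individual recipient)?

0.443

r to a full niece or nephew = 1/4 (full aunt/uncle↔niece/nephew: two paths of length 3 through the shared grandparent pair: r = 2·(1/2)^3 = 1/4).
r to a half-sibling = 1/4 (half-sibs share one parent — one path of length 2: r = (1/2)^2 = 1/4).
r to an offspring = 1/2 (one parent–offspring link: r = (1/2)^1 = 1/2).
Summing one r·B term per recipient: 3·0.25·0.22 + 1·0.25·0.144 + 2·0.5·0.242 = 0.443.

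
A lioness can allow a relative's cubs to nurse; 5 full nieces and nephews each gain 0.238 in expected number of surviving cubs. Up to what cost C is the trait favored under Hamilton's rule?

0.2975

r to a full niece or nephew = 1/4 (full aunt/uncle↔niece/nephew: two paths of length 3 through the shared grandparent pair: r = 2·(1/2)^3 = 1/4).
Hamilton's rule: n·r·B > C, so the trait is favored while C < n·r·B = 5·0.25·0.238 = 0.2975.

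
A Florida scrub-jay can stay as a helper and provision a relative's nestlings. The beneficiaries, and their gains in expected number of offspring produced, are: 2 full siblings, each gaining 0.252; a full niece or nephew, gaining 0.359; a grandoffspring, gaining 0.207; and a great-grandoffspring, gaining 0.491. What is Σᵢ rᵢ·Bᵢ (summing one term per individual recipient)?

0.454875

r to a full sibling = 0.5 (full sibs share both parents — two paths of length 2: r = 2·(1/2)^2 = 1/2).
r to a full niece or nephew = 1/4 (full aunt/uncle↔niece/nephew: two paths of length 3 through the shared grandparent pair: r = 2·(1/2)^3 = 1/4).
r to a grandoffspring = 1/4 (two parent–offspring links: r = (1/2)^2 = 1/4).
r to a great-grandoffspring = 1/8 (three parent–offspring links: r = (1/2)^3 = 1/8).
Summing one r·B term per recipient: 2·0.5·0.252 + 1·0.25·0.359 + 1·0.25·0.207 + 1·0.125·0.491 = 0.454875.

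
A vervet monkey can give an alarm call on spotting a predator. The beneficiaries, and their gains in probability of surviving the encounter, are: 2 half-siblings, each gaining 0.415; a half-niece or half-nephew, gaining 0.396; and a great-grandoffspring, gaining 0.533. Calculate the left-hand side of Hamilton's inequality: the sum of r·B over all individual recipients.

0.323625

r to a half-sibling = 1/4 (half-sibs share one parent — one path of length 2: r = (1/2)^2 = 1/4).
r to a half-niece or half-nephew = 1/8 (half-aunt/uncle↔niece/nephew: one path of length 3: r = (1/2)^3 = 1/8).
r to a great-grandoffspring = 1/8 (three parent–offspring links: r = (1/2)^3 = 1/8).
Summing one r·B term per recipient: 2·0.25·0.415 + 1·0.125·0.396 + 1·0.125·0.533 = 0.323625.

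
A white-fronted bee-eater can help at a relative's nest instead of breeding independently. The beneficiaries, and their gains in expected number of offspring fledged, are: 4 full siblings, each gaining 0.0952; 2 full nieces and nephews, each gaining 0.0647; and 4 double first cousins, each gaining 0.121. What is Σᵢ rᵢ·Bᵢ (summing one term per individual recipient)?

0.34375

r to a full sibling = 1/2 (full sibs share both parents — two paths of length 2: r = 2·(1/2)^2 = 1/2).
r to a full niece or nephew = 0.25 (full aunt/uncle↔niece/nephew: two paths of length 3 through the shared grandparent pair: r = 2·(1/2)^3 = 1/4).
r to a double first cousin = 0.25 (double first cousins share both grandparent pairs — four paths of length 4: r = 4·(1/2)^4 = 1/4).
Summing one r·B term per recipient: 4·0.5·0.0952 + 2·0.25·0.0647 + 4·0.25·0.121 = 0.34375.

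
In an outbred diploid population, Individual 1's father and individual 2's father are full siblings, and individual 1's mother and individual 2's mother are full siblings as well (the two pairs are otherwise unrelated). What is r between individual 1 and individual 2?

Wright's path rule: contributions from independent ancestry routes add.
Individual 1 and individual 2 are related in two ways: first cousins through their fathers (r = 1/8) and first cousins through their mothers (r = 1/8) — i.e. double first cousins.
r = 1/8 + 1/8 = 1/4 = 0.25.

0.25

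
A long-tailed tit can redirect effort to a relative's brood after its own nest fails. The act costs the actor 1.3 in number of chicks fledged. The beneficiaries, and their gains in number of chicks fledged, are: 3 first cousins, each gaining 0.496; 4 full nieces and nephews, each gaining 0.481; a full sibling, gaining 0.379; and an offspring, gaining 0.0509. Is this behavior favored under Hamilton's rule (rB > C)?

No

Hamilton's rule: the trait is favored when the sum of r·B over every recipient exceeds the actor's cost C.
r to a first cousin = 1/8 (first cousins share one grandparent pair — two paths of length 4: r = 2·(1/2)^4 = 1/8).
r to a full niece or nephew = 0.25 (full aunt/uncle↔niece/nephew: two paths of length 3 through the shared grandparent pair: r = 2·(1/2)^3 = 1/4).
r to a full sibling = 0.5 (full sibs share both parents — two paths of length 2: r = 2·(1/2)^2 = 1/2).
r to an offspring = 0.5 (one parent–offspring link: r = (1/2)^1 = 1/2).
Summing one r·B term per recipient: 3·0.125·0.496 + 4·0.25·0.481 + 1·0.5·0.379 + 1·0.5·0.0509 = 0.88195.
0.88195 < 1.3: the indirect benefit is less than the cost.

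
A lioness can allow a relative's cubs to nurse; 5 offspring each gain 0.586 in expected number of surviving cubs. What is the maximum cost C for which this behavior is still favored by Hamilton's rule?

r to an offspring = 0.5 (one parent–offspring link: r = (1/2)^1 = 1/2).
Hamilton's rule: n·r·B > C, so the trait is favored while C < n·r·B = 5·0.5·0.586 = 1.465.

1.465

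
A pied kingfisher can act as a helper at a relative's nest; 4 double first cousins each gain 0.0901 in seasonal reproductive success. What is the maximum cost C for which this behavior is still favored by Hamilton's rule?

r to a double first cousin = 1/4 (double first cousins share both grandparent pairs — four paths of length 4: r = 4·(1/2)^4 = 1/4).
Hamilton's rule: n·r·B > C, so the trait is favored while C < n·r·B = 4·0.25·0.0901 = 0.0901.

0.0901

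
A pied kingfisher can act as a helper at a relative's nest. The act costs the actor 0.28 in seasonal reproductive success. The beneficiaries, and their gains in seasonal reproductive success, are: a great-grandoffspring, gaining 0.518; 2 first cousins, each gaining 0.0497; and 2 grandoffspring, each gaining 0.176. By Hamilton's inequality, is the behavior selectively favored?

Hamilton's rule: the trait is favored when the sum of r·B over every recipient exceeds the actor's cost C.
r to a great-grandoffspring = 1/8 (three parent–offspring links: r = (1/2)^3 = 1/8).
r to a first cousin = 0.125 (first cousins share one grandparent pair — two paths of length 4: r = 2·(1/2)^4 = 1/8).
r to a grandoffspring = 0.25 (two parent–offspring links: r = (1/2)^2 = 1/4).
Summing one r·B term per recipient: 1·0.125·0.518 + 2·0.125·0.0497 + 2·0.25·0.176 = 0.165175.
0.165175 < 0.28: the indirect benefit is less than the cost.

No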